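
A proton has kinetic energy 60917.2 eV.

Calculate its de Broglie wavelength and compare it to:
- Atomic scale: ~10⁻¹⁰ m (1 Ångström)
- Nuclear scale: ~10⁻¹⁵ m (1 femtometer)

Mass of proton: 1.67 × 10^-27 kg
λ = 1.16 × 10^-13 m, which is between nuclear and atomic scales.

Using λ = h/√(2mKE):

KE = 60917.2 eV = 9.760 × 10^-15 J

λ = h/√(2mKE)
λ = (6.626 × 10^-34 J·s) / √(2 × 1.67 × 10^-27 kg × 9.760 × 10^-15 J)
λ = 1.16 × 10^-13 m

Comparison:
- Atomic scale (10⁻¹⁰ m): λ is 0.0012× this size
- Nuclear scale (10⁻¹⁵ m): λ is 1.2e+02× this size

The wavelength is between nuclear and atomic scales.

This wavelength is appropriate for probing atomic structure but too large for nuclear physics experiments.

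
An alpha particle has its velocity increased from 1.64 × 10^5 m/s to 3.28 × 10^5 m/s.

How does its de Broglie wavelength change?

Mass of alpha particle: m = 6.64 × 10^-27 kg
The wavelength decreases by a factor of 2.

Using λ = h/(mv):

Initial wavelength: λ₁ = h/(mv₁) = 6.08 × 10^-13 m
Final wavelength: λ₂ = h/(mv₂) = 3.04 × 10^-13 m

Since λ ∝ 1/v, when velocity increases by a factor of 2, the wavelength decreases by a factor of 2.

λ₂/λ₁ = v₁/v₂ = 1/2

The wavelength decreases by a factor of 2.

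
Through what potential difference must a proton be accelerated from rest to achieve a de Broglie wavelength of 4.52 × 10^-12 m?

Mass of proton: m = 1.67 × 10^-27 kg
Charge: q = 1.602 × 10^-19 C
40.2 V

From λ = h/√(2mqV), we solve for V:

λ² = h²/(2mqV)
V = h²/(2mqλ²)
V = (6.626 × 10^-34 J·s)² / (2 × 1.67 × 10^-27 kg × 1.602 × 10^-19 C × (4.52 × 10^-12 m)²)
V = 40.2 V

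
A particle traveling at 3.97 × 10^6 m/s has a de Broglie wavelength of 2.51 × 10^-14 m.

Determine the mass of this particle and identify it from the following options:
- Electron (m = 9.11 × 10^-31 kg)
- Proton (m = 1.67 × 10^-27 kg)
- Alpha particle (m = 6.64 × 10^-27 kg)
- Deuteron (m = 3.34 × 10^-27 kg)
The particle is an alpha particle.

From λ = h/(mv), solve for mass:

m = h/(λv)
m = (6.626 × 10^-34 J·s) / (2.51 × 10^-14 m × 3.97 × 10^6 m/s)
m = 6.65 × 10^-27 kg

Comparing with the listed masses, this is closest to an alpha particle.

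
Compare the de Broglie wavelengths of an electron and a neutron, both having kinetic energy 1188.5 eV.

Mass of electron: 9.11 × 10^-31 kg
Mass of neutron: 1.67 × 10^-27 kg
The electron has the longer wavelength.

Using λ = h/√(2mKE):

For electron: λ₁ = h/√(2m₁KE) = 3.56 × 10^-11 m
For neutron: λ₂ = h/√(2m₂KE) = 8.31 × 10^-13 m

Since λ ∝ 1/√m at constant kinetic energy, the lighter particle has the longer wavelength.

The electron has the longer de Broglie wavelength.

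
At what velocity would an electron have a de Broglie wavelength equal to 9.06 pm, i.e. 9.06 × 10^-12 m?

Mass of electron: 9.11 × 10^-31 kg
8.03 × 10^7 m/s

From λ = h/(mv), solve for v:

v = h/(mλ)
v = (6.626 × 10^-34 J·s) / (9.11 × 10^-31 kg × 9.06 × 10^-12 m)
v = 8.03 × 10^7 m/s

Note: This velocity is 26.8% of the speed of light, so relativistic corrections would be needed for a more accurate calculation.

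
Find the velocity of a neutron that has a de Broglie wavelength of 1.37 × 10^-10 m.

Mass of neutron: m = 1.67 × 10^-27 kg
2.90 × 10^3 m/s

From the de Broglie relation λ = h/(mv), we solve for v:

v = h/(mλ)
v = (6.626 × 10^-34 J·s) / (1.67 × 10^-27 kg × 1.37 × 10^-10 m)
v = 2.90 × 10^3 m/s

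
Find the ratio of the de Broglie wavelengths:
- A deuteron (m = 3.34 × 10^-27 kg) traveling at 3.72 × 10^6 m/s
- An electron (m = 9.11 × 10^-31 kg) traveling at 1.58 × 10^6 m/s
λ₁/λ₂ = 1.16 × 10^-4

Using λ = h/(mv):

λ₁ = h/(m₁v₁) = 5.33 × 10^-14 m
λ₂ = h/(m₂v₂) = 4.60 × 10^-10 m

Ratio λ₁/λ₂ = (m₂v₂)/(m₁v₁)
         = (9.11 × 10^-31 kg × 1.58 × 10^6 m/s) / (3.34 × 10^-27 kg × 3.72 × 10^6 m/s)
         = 1.16 × 10^-4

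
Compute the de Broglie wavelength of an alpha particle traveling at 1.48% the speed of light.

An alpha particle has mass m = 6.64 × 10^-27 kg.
2.25 × 10^-14 m

Using the de Broglie relation λ = h/(mv):

v = 1.48% × c = 4.437 × 10^6 m/s

λ = h/(mv)
λ = (6.626 × 10^-34 J·s) / (6.64 × 10^-27 kg × 4.437 × 10^6 m/s)
λ = 2.25 × 10^-14 m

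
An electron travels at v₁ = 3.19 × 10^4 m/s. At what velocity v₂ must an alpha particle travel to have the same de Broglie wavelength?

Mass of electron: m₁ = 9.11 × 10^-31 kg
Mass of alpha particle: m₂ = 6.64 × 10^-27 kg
v₂ = 4.38 × 10^0 m/s

For equal de Broglie wavelengths: λ₁ = λ₂

h/(m₁v₁) = h/(m₂v₂)
m₁v₁ = m₂v₂
v₂ = v₁ · (m₁/m₂)

v₂ = 3.19 × 10^4 m/s × (9.11 × 10^-31 kg / 6.64 × 10^-27 kg)
v₂ = 4.38 × 10^0 m/s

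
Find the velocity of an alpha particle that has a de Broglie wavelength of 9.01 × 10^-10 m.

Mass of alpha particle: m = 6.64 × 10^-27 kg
1.11 × 10^2 m/s

From the de Broglie relation λ = h/(mv), we solve for v:

v = h/(mλ)
v = (6.626 × 10^-34 J·s) / (6.64 × 10^-27 kg × 9.01 × 10^-10 m)
v = 1.11 × 10^2 m/s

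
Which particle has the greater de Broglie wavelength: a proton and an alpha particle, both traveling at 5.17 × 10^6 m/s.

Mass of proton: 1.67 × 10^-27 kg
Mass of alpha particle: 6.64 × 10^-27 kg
The proton has the longer wavelength.

Using λ = h/(mv), since both particles have the same velocity, the wavelength depends only on mass.

For proton: λ₁ = h/(m₁v) = 7.67 × 10^-14 m
For alpha particle: λ₂ = h/(m₂v) = 1.93 × 10^-14 m

Since λ ∝ 1/m at constant velocity, the lighter particle has the longer wavelength.

The proton has the longer de Broglie wavelength.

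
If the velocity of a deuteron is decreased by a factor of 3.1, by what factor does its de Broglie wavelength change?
The wavelength increases by a factor of 3.1.

From λ = h/(mv), the wavelength is inversely proportional to velocity:

λ ∝ 1/v

If v → v/3.1, then λ → 3.1λ

When velocity is decreased by a factor of 3.1, the wavelength increases by a factor of 3.1.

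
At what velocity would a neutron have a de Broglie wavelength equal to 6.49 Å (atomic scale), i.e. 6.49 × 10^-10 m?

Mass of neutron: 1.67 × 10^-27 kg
6.11 × 10^2 m/s

From λ = h/(mv), solve for v:

v = h/(mλ)
v = (6.626 × 10^-34 J·s) / (1.67 × 10^-27 kg × 6.49 × 10^-10 m)
v = 6.11 × 10^2 m/s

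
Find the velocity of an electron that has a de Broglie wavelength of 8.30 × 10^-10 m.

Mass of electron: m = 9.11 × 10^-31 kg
8.76 × 10^5 m/s

From the de Broglie relation λ = h/(mv), we solve for v:

v = h/(mλ)
v = (6.626 × 10^-34 J·s) / (9.11 × 10^-31 kg × 8.30 × 10^-10 m)
v = 8.76 × 10^5 m/s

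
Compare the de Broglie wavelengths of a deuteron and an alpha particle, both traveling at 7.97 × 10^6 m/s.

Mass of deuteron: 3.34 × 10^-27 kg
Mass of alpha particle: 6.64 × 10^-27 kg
The deuteron has the longer wavelength.

Using λ = h/(mv), since both particles have the same velocity, the wavelength depends only on mass.

For deuteron: λ₁ = h/(m₁v) = 2.49 × 10^-14 m
For alpha particle: λ₂ = h/(m₂v) = 1.25 × 10^-14 m

Since λ ∝ 1/m at constant velocity, the lighter particle has the longer wavelength.

The deuteron has the longer de Broglie wavelength.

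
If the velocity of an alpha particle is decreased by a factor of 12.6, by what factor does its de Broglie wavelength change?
The wavelength increases by a factor of 12.6.

From λ = h/(mv), the wavelength is inversely proportional to velocity:

λ ∝ 1/v

If v → v/12.6, then λ → 12.6λ

When velocity is decreased by a factor of 12.6, the wavelength increases by a factor of 12.6.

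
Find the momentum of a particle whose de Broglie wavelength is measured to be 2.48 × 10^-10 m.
2.67 × 10^-24 kg·m/s

From the de Broglie relation λ = h/p, we solve for p:

p = h/λ
p = (6.626 × 10^-34 J·s) / (2.48 × 10^-10 m)
p = 2.67 × 10^-24 kg·m/s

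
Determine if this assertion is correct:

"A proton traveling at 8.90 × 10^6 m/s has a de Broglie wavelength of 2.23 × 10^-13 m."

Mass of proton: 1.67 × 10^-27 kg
False

The claim is incorrect.

Using λ = h/(mv):
λ = (6.626 × 10^-34 J·s) / (1.67 × 10^-27 kg × 8.90 × 10^6 m/s)
λ = 4.46 × 10^-14 m

The actual wavelength differs from the claimed 2.23 × 10^-13 m.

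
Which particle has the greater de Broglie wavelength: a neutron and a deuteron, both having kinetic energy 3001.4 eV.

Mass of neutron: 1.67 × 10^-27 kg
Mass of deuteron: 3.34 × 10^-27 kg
The neutron has the longer wavelength.

Using λ = h/√(2mKE):

For neutron: λ₁ = h/√(2m₁KE) = 5.23 × 10^-13 m
For deuteron: λ₂ = h/√(2m₂KE) = 3.70 × 10^-13 m

Since λ ∝ 1/√m at constant kinetic energy, the lighter particle has the longer wavelength.

The neutron has the longer de Broglie wavelength.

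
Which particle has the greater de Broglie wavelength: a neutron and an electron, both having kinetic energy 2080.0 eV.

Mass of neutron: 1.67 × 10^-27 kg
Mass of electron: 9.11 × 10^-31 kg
The electron has the longer wavelength.

Using λ = h/√(2mKE):

For neutron: λ₁ = h/√(2m₁KE) = 6.28 × 10^-13 m
For electron: λ₂ = h/√(2m₂KE) = 2.69 × 10^-11 m

Since λ ∝ 1/√m at constant kinetic energy, the lighter particle has the longer wavelength.

The electron has the longer de Broglie wavelength.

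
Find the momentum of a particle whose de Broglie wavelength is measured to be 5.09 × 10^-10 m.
1.30 × 10^-24 kg·m/s

From the de Broglie relation λ = h/p, we solve for p:

p = h/λ
p = (6.626 × 10^-34 J·s) / (5.09 × 10^-10 m)
p = 1.30 × 10^-24 kg·m/s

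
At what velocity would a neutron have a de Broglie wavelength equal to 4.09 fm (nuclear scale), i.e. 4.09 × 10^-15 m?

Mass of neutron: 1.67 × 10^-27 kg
9.70 × 10^7 m/s

From λ = h/(mv), solve for v:

v = h/(mλ)
v = (6.626 × 10^-34 J·s) / (1.67 × 10^-27 kg × 4.09 × 10^-15 m)
v = 9.70 × 10^7 m/s

Note: This velocity is 32.4% of the speed of light, so relativistic corrections would be needed for a more accurate calculation.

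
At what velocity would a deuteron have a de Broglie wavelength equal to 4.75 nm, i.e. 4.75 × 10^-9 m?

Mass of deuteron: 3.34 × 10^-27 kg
4.18 × 10^1 m/s

From λ = h/(mv), solve for v:

v = h/(mλ)
v = (6.626 × 10^-34 J·s) / (3.34 × 10^-27 kg × 4.75 × 10^-9 m)
v = 4.18 × 10^1 m/s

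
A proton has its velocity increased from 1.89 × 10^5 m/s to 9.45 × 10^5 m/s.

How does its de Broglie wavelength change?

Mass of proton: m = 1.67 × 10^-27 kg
The wavelength decreases by a factor of 5.

Using λ = h/(mv):

Initial wavelength: λ₁ = h/(mv₁) = 2.10 × 10^-12 m
Final wavelength: λ₂ = h/(mv₂) = 4.20 × 10^-13 m

Since λ ∝ 1/v, when velocity increases by a factor of 5, the wavelength decreases by a factor of 5.

λ₂/λ₁ = v₁/v₂ = 1/5

The wavelength decreases by a factor of 5.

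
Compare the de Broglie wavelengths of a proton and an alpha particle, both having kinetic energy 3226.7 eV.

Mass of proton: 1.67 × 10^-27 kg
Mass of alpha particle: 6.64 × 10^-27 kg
The proton has the longer wavelength.

Using λ = h/√(2mKE):

For proton: λ₁ = h/√(2m₁KE) = 5.04 × 10^-13 m
For alpha particle: λ₂ = h/√(2m₂KE) = 2.53 × 10^-13 m

Since λ ∝ 1/√m at constant kinetic energy, the lighter particle has the longer wavelength.

The proton has the longer de Broglie wavelength.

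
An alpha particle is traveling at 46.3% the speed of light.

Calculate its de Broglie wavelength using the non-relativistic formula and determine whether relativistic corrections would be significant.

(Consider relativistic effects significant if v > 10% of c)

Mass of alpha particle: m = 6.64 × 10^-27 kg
Yes, relativistic corrections are needed.

Using the non-relativistic de Broglie formula λ = h/(mv):

v = 46.3% × c = 1.388 × 10^8 m/s

λ = h/(mv)
λ = (6.626 × 10^-34 J·s) / (6.64 × 10^-27 kg × 1.388 × 10^8 m/s)
λ = 7.19 × 10^-16 m

Since v = 46.3% of c > 10% of c, relativistic corrections ARE significant and the actual wavelength would differ from this non-relativistic estimate.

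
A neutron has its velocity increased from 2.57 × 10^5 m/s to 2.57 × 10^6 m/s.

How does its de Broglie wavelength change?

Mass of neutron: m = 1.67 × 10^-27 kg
The wavelength decreases by a factor of 10.

Using λ = h/(mv):

Initial wavelength: λ₁ = h/(mv₁) = 1.54 × 10^-12 m
Final wavelength: λ₂ = h/(mv₂) = 1.54 × 10^-13 m

Since λ ∝ 1/v, when velocity increases by a factor of 10, the wavelength decreases by a factor of 10.

λ₂/λ₁ = v₁/v₂ = 1/10

The wavelength decreases by a factor of 10.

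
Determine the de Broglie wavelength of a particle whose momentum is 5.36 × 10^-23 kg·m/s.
1.24 × 10^-11 m

Using the de Broglie relation λ = h/p:

λ = h/p
λ = (6.626 × 10^-34 J·s) / (5.36 × 10^-23 kg·m/s)
λ = 1.24 × 10^-11 m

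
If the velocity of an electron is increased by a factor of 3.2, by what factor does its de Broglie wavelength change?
The wavelength decreases by a factor of 3.2.

From λ = h/(mv), the wavelength is inversely proportional to velocity:

λ ∝ 1/v

If v → 3.2v, then λ → λ/3.2

When velocity is increased by a factor of 3.2, the wavelength decreases by a factor of 3.2.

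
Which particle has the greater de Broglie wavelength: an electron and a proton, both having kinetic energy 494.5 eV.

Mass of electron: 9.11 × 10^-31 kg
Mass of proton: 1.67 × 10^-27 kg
The electron has the longer wavelength.

Using λ = h/√(2mKE):

For electron: λ₁ = h/√(2m₁KE) = 5.51 × 10^-11 m
For proton: λ₂ = h/√(2m₂KE) = 1.29 × 10^-12 m

Since λ ∝ 1/√m at constant kinetic energy, the lighter particle has the longer wavelength.

The electron has the longer de Broglie wavelength.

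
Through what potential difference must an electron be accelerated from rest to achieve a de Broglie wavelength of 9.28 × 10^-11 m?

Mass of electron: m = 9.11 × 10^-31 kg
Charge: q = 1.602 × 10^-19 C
175 V

From λ = h/√(2mqV), we solve for V:

λ² = h²/(2mqV)
V = h²/(2mqλ²)
V = (6.626 × 10^-34 J·s)² / (2 × 9.11 × 10^-31 kg × 1.602 × 10^-19 C × (9.28 × 10^-11 m)²)
V = 175 V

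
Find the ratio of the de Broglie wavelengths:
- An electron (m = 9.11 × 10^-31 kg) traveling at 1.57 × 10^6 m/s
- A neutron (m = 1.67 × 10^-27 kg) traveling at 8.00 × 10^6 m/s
λ₁/λ₂ = 9.34 × 10^3

Using λ = h/(mv):

λ₁ = h/(m₁v₁) = 4.63 × 10^-10 m
λ₂ = h/(m₂v₂) = 4.96 × 10^-14 m

Ratio λ₁/λ₂ = (m₂v₂)/(m₁v₁)
         = (1.67 × 10^-27 kg × 8.00 × 10^6 m/s) / (9.11 × 10^-31 kg × 1.57 × 10^6 m/s)
         = 9.34 × 10^3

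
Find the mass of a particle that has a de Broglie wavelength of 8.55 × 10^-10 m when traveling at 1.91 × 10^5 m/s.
4.06 × 10^-30 kg

From the de Broglie relation λ = h/(mv), we solve for m:

m = h/(λv)
m = (6.626 × 10^-34 J·s) / (8.55 × 10^-10 m × 1.91 × 10^5 m/s)
m = 4.06 × 10^-30 kg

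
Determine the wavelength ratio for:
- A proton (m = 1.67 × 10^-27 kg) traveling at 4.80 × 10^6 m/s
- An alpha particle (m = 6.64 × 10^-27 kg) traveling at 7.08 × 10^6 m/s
λ₁/λ₂ = 5.86

Using λ = h/(mv):

λ₁ = h/(m₁v₁) = 8.27 × 10^-14 m
λ₂ = h/(m₂v₂) = 1.41 × 10^-14 m

Ratio λ₁/λ₂ = (m₂v₂)/(m₁v₁)
         = (6.64 × 10^-27 kg × 7.08 × 10^6 m/s) / (1.67 × 10^-27 kg × 4.80 × 10^6 m/s)
         = 5.86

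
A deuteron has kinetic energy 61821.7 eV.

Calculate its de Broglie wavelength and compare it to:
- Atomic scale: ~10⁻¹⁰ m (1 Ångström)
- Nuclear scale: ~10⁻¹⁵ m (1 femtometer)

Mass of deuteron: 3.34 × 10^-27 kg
λ = 8.15 × 10^-14 m, which is between nuclear and atomic scales.

Using λ = h/√(2mKE):

KE = 61821.7 eV = 9.905 × 10^-15 J

λ = h/√(2mKE)
λ = (6.626 × 10^-34 J·s) / √(2 × 3.34 × 10^-27 kg × 9.905 × 10^-15 J)
λ = 8.15 × 10^-14 m

Comparison:
- Atomic scale (10⁻¹⁰ m): λ is 0.00081× this size
- Nuclear scale (10⁻¹⁵ m): λ is 81× this size

The wavelength is between nuclear and atomic scales.

This wavelength is appropriate for probing atomic structure but too large for nuclear physics experiments.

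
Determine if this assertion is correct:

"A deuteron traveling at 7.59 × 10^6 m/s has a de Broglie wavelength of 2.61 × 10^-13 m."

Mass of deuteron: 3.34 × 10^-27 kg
False

The claim is incorrect.

Using λ = h/(mv):
λ = (6.626 × 10^-34 J·s) / (3.34 × 10^-27 kg × 7.59 × 10^6 m/s)
λ = 2.61 × 10^-14 m

The actual wavelength differs from the claimed 2.61 × 10^-13 m.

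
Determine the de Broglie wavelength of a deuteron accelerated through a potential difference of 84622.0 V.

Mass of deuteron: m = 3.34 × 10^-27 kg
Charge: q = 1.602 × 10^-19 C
6.96 × 10^-14 m

When a particle is accelerated through voltage V, it gains kinetic energy KE = qV.

The de Broglie wavelength is then λ = h/√(2mqV):

λ = h/√(2mqV)
λ = (6.626 × 10^-34 J·s) / √(2 × 3.34 × 10^-27 kg × 1.602 × 10^-19 C × 84622.0 V)
λ = 6.96 × 10^-14 m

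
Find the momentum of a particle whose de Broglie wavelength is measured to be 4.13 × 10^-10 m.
1.60 × 10^-24 kg·m/s

From the de Broglie relation λ = h/p, we solve for p:

p = h/λ
p = (6.626 × 10^-34 J·s) / (4.13 × 10^-10 m)
p = 1.60 × 10^-24 kg·m/s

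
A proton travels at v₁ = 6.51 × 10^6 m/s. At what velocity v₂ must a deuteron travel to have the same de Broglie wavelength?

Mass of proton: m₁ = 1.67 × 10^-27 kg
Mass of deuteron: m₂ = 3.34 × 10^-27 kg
v₂ = 3.26 × 10^6 m/s

For equal de Broglie wavelengths: λ₁ = λ₂

h/(m₁v₁) = h/(m₂v₂)
m₁v₁ = m₂v₂
v₂ = v₁ · (m₁/m₂)

v₂ = 6.51 × 10^6 m/s × (1.67 × 10^-27 kg / 3.34 × 10^-27 kg)
v₂ = 3.26 × 10^6 m/s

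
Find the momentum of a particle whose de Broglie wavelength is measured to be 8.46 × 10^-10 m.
7.83 × 10^-25 kg·m/s

From the de Broglie relation λ = h/p, we solve for p:

p = h/λ
p = (6.626 × 10^-34 J·s) / (8.46 × 10^-10 m)
p = 7.83 × 10^-25 kg·m/s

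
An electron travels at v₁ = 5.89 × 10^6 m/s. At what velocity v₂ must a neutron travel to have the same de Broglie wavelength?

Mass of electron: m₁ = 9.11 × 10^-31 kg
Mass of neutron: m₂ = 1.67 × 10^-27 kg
v₂ = 3.21 × 10^3 m/s

For equal de Broglie wavelengths: λ₁ = λ₂

h/(m₁v₁) = h/(m₂v₂)
m₁v₁ = m₂v₂
v₂ = v₁ · (m₁/m₂)

v₂ = 5.89 × 10^6 m/s × (9.11 × 10^-31 kg / 1.67 × 10^-27 kg)
v₂ = 3.21 × 10^3 m/s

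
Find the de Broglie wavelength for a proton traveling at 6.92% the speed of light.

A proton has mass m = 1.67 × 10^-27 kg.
1.91 × 10^-14 m

Using the de Broglie relation λ = h/(mv):

v = 6.92% × c = 2.075 × 10^7 m/s

λ = h/(mv)
λ = (6.626 × 10^-34 J·s) / (1.67 × 10^-27 kg × 2.075 × 10^7 m/s)
λ = 1.91 × 10^-14 m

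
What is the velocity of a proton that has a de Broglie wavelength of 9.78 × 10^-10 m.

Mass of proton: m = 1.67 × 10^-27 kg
4.06 × 10^2 m/s

From the de Broglie relation λ = h/(mv), we solve for v:

v = h/(mλ)
v = (6.626 × 10^-34 J·s) / (1.67 × 10^-27 kg × 9.78 × 10^-10 m)
v = 4.06 × 10^2 m/s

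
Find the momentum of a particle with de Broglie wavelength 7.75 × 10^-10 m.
8.55 × 10^-25 kg·m/s

From the de Broglie relation λ = h/p, we solve for p:

p = h/λ
p = (6.626 × 10^-34 J·s) / (7.75 × 10^-10 m)
p = 8.55 × 10^-25 kg·m/s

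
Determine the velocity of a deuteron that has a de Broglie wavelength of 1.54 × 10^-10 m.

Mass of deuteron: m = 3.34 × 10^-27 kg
1.29 × 10^3 m/s

From the de Broglie relation λ = h/(mv), we solve for v:

v = h/(mλ)
v = (6.626 × 10^-34 J·s) / (3.34 × 10^-27 kg × 1.54 × 10^-10 m)
v = 1.29 × 10^3 m/s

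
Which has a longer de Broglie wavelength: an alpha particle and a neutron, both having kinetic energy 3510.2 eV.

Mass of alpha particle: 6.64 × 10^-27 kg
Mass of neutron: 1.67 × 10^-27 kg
The neutron has the longer wavelength.

Using λ = h/√(2mKE):

For alpha particle: λ₁ = h/√(2m₁KE) = 2.42 × 10^-13 m
For neutron: λ₂ = h/√(2m₂KE) = 4.83 × 10^-13 m

Since λ ∝ 1/√m at constant kinetic energy, the lighter particle has the longer wavelength.

The neutron has the longer de Broglie wavelength.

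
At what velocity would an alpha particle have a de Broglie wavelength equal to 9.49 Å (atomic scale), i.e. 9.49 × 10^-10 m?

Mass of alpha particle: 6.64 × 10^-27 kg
1.05 × 10^2 m/s

From λ = h/(mv), solve for v:

v = h/(mλ)
v = (6.626 × 10^-34 J·s) / (6.64 × 10^-27 kg × 9.49 × 10^-10 m)
v = 1.05 × 10^2 m/s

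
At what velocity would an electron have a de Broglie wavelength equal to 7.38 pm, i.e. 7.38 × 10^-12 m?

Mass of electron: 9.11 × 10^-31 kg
9.86 × 10^7 m/s

From λ = h/(mv), solve for v:

v = h/(mλ)
v = (6.626 × 10^-34 J·s) / (9.11 × 10^-31 kg × 7.38 × 10^-12 m)
v = 9.86 × 10^7 m/s

Note: This velocity is 32.9% of the speed of light, so relativistic corrections would be needed for a more accurate calculation.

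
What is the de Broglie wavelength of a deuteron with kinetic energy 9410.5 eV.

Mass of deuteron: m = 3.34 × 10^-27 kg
2.09 × 10^-13 m

Using λ = h/√(2mKE):

First convert KE to Joules: KE = 9410.5 eV = 1.508 × 10^-15 J

λ = h/√(2mKE)
λ = (6.626 × 10^-34 J·s) / √(2 × 3.34 × 10^-27 kg × 1.508 × 10^-15 J)
λ = 2.09 × 10^-13 m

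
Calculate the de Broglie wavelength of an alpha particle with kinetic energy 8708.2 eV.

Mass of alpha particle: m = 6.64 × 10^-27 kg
1.54 × 10^-13 m

Using λ = h/√(2mKE):

First convert KE to Joules: KE = 8708.2 eV = 1.395 × 10^-15 J

λ = h/√(2mKE)
λ = (6.626 × 10^-34 J·s) / √(2 × 6.64 × 10^-27 kg × 1.395 × 10^-15 J)
λ = 1.54 × 10^-13 m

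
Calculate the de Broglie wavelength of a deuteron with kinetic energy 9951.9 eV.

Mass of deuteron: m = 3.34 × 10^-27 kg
2.03 × 10^-13 m

Using λ = h/√(2mKE):

First convert KE to Joules: KE = 9951.9 eV = 1.594 × 10^-15 J

λ = h/√(2mKE)
λ = (6.626 × 10^-34 J·s) / √(2 × 3.34 × 10^-27 kg × 1.594 × 10^-15 J)
λ = 2.03 × 10^-13 m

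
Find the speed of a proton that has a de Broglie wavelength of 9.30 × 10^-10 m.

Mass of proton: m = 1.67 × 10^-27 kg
4.27 × 10^2 m/s

From the de Broglie relation λ = h/(mv), we solve for v:

v = h/(mλ)
v = (6.626 × 10^-34 J·s) / (1.67 × 10^-27 kg × 9.30 × 10^-10 m)
v = 4.27 × 10^2 m/s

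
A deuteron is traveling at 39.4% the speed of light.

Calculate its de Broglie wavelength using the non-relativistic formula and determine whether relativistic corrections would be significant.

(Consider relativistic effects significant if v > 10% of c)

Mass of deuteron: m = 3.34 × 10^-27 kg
Yes, relativistic corrections are needed.

Using the non-relativistic de Broglie formula λ = h/(mv):

v = 39.4% × c = 1.181 × 10^8 m/s

λ = h/(mv)
λ = (6.626 × 10^-34 J·s) / (3.34 × 10^-27 kg × 1.181 × 10^8 m/s)
λ = 1.68 × 10^-15 m

Since v = 39.4% of c > 10% of c, relativistic corrections ARE significant and the actual wavelength would differ from this non-relativistic estimate.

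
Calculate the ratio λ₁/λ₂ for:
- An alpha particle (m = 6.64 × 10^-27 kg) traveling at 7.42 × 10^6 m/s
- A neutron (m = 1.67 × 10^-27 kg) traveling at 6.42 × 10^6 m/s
λ₁/λ₂ = 0.218

Using λ = h/(mv):

λ₁ = h/(m₁v₁) = 1.34 × 10^-14 m
λ₂ = h/(m₂v₂) = 6.18 × 10^-14 m

Ratio λ₁/λ₂ = (m₂v₂)/(m₁v₁)
         = (1.67 × 10^-27 kg × 6.42 × 10^6 m/s) / (6.64 × 10^-27 kg × 7.42 × 10^6 m/s)
         = 0.218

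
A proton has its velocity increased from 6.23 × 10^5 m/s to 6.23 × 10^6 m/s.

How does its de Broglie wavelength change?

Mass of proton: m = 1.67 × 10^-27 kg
The wavelength decreases by a factor of 10.

Using λ = h/(mv):

Initial wavelength: λ₁ = h/(mv₁) = 6.37 × 10^-13 m
Final wavelength: λ₂ = h/(mv₂) = 6.37 × 10^-14 m

Since λ ∝ 1/v, when velocity increases by a factor of 10, the wavelength decreases by a factor of 10.

λ₂/λ₁ = v₁/v₂ = 1/10

The wavelength decreases by a factor of 10.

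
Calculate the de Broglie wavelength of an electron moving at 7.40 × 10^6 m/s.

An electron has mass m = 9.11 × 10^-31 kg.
9.83 × 10^-11 m

Using the de Broglie relation λ = h/(mv):

λ = h/(mv)
λ = (6.626 × 10^-34 J·s) / (9.11 × 10^-31 kg × 7.40 × 10^6 m/s)
λ = 9.83 × 10^-11 m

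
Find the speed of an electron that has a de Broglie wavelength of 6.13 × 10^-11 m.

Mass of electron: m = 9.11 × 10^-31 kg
1.19 × 10^7 m/s

From the de Broglie relation λ = h/(mv), we solve for v:

v = h/(mλ)
v = (6.626 × 10^-34 J·s) / (9.11 × 10^-31 kg × 6.13 × 10^-11 m)
v = 1.19 × 10^7 m/s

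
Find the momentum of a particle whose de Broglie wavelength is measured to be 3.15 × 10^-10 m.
2.10 × 10^-24 kg·m/s

From the de Broglie relation λ = h/p, we solve for p:

p = h/λ
p = (6.626 × 10^-34 J·s) / (3.15 × 10^-10 m)
p = 2.10 × 10^-24 kg·m/s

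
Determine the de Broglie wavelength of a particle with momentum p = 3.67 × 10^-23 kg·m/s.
1.81 × 10^-11 m

Using the de Broglie relation λ = h/p:

λ = h/p
λ = (6.626 × 10^-34 J·s) / (3.67 × 10^-23 kg·m/s)
λ = 1.81 × 10^-11 m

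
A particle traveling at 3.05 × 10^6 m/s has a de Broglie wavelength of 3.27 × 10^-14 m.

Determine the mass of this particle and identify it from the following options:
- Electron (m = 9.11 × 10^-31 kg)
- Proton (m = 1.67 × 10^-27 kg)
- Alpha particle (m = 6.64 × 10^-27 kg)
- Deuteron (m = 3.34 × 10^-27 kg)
The particle is an alpha particle.

From λ = h/(mv), solve for mass:

m = h/(λv)
m = (6.626 × 10^-34 J·s) / (3.27 × 10^-14 m × 3.05 × 10^6 m/s)
m = 6.64 × 10^-27 kg

Comparing with the listed masses, this is closest to an alpha particle.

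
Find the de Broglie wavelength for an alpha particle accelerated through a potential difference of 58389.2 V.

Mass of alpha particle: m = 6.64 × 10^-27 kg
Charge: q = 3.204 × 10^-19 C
4.20 × 10^-14 m

When a particle is accelerated through voltage V, it gains kinetic energy KE = qV.

The de Broglie wavelength is then λ = h/√(2mqV):

λ = h/√(2mqV)
λ = (6.626 × 10^-34 J·s) / √(2 × 6.64 × 10^-27 kg × 3.204 × 10^-19 C × 58389.2 V)
λ = 4.20 × 10^-14 m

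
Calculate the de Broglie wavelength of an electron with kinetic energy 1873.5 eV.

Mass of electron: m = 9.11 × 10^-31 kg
2.83 × 10^-11 m

Using λ = h/√(2mKE):

First convert KE to Joules: KE = 1873.5 eV = 3.002 × 10^-16 J

λ = h/√(2mKE)
λ = (6.626 × 10^-34 J·s) / √(2 × 9.11 × 10^-31 kg × 3.002 × 10^-16 J)
λ = 2.83 × 10^-11 m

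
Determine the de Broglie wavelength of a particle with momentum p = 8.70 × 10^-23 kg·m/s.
7.62 × 10^-12 m

Using the de Broglie relation λ = h/p:

λ = h/p
λ = (6.626 × 10^-34 J·s) / (8.70 × 10^-23 kg·m/s)
λ = 7.62 × 10^-12 m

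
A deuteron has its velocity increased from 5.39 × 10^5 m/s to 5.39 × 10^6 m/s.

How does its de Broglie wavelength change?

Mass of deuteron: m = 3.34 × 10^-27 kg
The wavelength decreases by a factor of 10.

Using λ = h/(mv):

Initial wavelength: λ₁ = h/(mv₁) = 3.68 × 10^-13 m
Final wavelength: λ₂ = h/(mv₂) = 3.68 × 10^-14 m

Since λ ∝ 1/v, when velocity increases by a factor of 10, the wavelength decreases by a factor of 10.

λ₂/λ₁ = v₁/v₂ = 1/10

The wavelength decreases by a factor of 10.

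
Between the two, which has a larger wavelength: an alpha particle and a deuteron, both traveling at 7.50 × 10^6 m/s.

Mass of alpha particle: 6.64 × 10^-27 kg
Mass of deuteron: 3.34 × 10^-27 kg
The deuteron has the longer wavelength.

Using λ = h/(mv), since both particles have the same velocity, the wavelength depends only on mass.

For alpha particle: λ₁ = h/(m₁v) = 1.33 × 10^-14 m
For deuteron: λ₂ = h/(m₂v) = 2.65 × 10^-14 m

Since λ ∝ 1/m at constant velocity, the lighter particle has the longer wavelength.

The deuteron has the longer de Broglie wavelength.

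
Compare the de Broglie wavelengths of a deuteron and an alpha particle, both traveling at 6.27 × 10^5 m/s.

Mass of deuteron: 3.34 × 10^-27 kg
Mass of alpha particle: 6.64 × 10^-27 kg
The deuteron has the longer wavelength.

Using λ = h/(mv), since both particles have the same velocity, the wavelength depends only on mass.

For deuteron: λ₁ = h/(m₁v) = 3.16 × 10^-13 m
For alpha particle: λ₂ = h/(m₂v) = 1.59 × 10^-13 m

Since λ ∝ 1/m at constant velocity, the lighter particle has the longer wavelength.

The deuteron has the longer de Broglie wavelength.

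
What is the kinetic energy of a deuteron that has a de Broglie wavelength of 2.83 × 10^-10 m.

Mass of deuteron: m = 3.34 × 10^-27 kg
8.21 × 10^-22 J (or 5.12 × 10^-3 eV)

From λ = h/√(2mKE), we solve for KE:

λ² = h²/(2mKE)
KE = h²/(2mλ²)
KE = (6.626 × 10^-34 J·s)² / (2 × 3.34 × 10^-27 kg × (2.83 × 10^-10 m)²)
KE = 8.21 × 10^-22 J
KE = 5.12 × 10^-3 eV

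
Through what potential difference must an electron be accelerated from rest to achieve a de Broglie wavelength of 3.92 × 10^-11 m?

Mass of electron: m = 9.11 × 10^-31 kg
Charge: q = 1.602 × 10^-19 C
979 V

From λ = h/√(2mqV), we solve for V:

λ² = h²/(2mqV)
V = h²/(2mqλ²)
V = (6.626 × 10^-34 J·s)² / (2 × 9.11 × 10^-31 kg × 1.602 × 10^-19 C × (3.92 × 10^-11 m)²)
V = 979 V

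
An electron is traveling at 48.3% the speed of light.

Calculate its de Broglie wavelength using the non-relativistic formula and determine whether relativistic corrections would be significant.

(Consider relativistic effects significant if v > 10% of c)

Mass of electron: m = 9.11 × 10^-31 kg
Yes, relativistic corrections are needed.

Using the non-relativistic de Broglie formula λ = h/(mv):

v = 48.3% × c = 1.448 × 10^8 m/s

λ = h/(mv)
λ = (6.626 × 10^-34 J·s) / (9.11 × 10^-31 kg × 1.448 × 10^8 m/s)
λ = 5.02 × 10^-12 m

Since v = 48.3% of c > 10% of c, relativistic corrections ARE significant and the actual wavelength would differ from this non-relativistic estimate.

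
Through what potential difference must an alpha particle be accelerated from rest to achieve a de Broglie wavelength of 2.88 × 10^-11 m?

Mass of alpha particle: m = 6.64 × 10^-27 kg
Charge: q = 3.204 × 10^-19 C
1.24 × 10^-1 V

From λ = h/√(2mqV), we solve for V:

λ² = h²/(2mqV)
V = h²/(2mqλ²)
V = (6.626 × 10^-34 J·s)² / (2 × 6.64 × 10^-27 kg × 3.204 × 10^-19 C × (2.88 × 10^-11 m)²)
V = 1.24 × 10^-1 V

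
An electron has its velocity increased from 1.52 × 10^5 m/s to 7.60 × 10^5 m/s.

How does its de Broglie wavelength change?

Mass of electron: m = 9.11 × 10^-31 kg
The wavelength decreases by a factor of 5.

Using λ = h/(mv):

Initial wavelength: λ₁ = h/(mv₁) = 4.79 × 10^-9 m
Final wavelength: λ₂ = h/(mv₂) = 9.57 × 10^-10 m

Since λ ∝ 1/v, when velocity increases by a factor of 5, the wavelength decreases by a factor of 5.

λ₂/λ₁ = v₁/v₂ = 1/5

The wavelength decreases by a factor of 5.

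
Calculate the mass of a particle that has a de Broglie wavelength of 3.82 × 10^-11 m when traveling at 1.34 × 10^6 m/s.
1.29 × 10^-29 kg

From the de Broglie relation λ = h/(mv), we solve for m:

m = h/(λv)
m = (6.626 × 10^-34 J·s) / (3.82 × 10^-11 m × 1.34 × 10^6 m/s)
m = 1.29 × 10^-29 kg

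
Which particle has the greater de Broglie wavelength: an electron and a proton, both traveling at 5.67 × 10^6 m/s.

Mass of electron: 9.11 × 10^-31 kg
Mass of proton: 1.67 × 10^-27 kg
The electron has the longer wavelength.

Using λ = h/(mv), since both particles have the same velocity, the wavelength depends only on mass.

For electron: λ₁ = h/(m₁v) = 1.28 × 10^-10 m
For proton: λ₂ = h/(m₂v) = 7.00 × 10^-14 m

Since λ ∝ 1/m at constant velocity, the lighter particle has the longer wavelength.

The electron has the longer de Broglie wavelength.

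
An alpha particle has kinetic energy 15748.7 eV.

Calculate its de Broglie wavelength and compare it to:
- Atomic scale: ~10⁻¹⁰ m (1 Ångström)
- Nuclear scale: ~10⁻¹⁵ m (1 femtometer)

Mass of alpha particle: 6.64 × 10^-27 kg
λ = 1.14 × 10^-13 m, which is between nuclear and atomic scales.

Using λ = h/√(2mKE):

KE = 15748.7 eV = 2.523 × 10^-15 J

λ = h/√(2mKE)
λ = (6.626 × 10^-34 J·s) / √(2 × 6.64 × 10^-27 kg × 2.523 × 10^-15 J)
λ = 1.14 × 10^-13 m

Comparison:
- Atomic scale (10⁻¹⁰ m): λ is 0.0011× this size
- Nuclear scale (10⁻¹⁵ m): λ is 1.1e+02× this size

The wavelength is between nuclear and atomic scales.

This wavelength is appropriate for probing atomic structure but too large for nuclear physics experiments.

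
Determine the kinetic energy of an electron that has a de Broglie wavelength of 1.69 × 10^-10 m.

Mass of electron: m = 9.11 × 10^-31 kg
8.44 × 10^-18 J (or 52.7 eV)

From λ = h/√(2mKE), we solve for KE:

λ² = h²/(2mKE)
KE = h²/(2mλ²)
KE = (6.626 × 10^-34 J·s)² / (2 × 9.11 × 10^-31 kg × (1.69 × 10^-10 m)²)
KE = 8.44 × 10^-18 J
KE = 52.7 eV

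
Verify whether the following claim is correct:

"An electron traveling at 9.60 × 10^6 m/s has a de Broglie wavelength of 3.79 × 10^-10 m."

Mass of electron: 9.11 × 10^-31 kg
False

The claim is incorrect.

Using λ = h/(mv):
λ = (6.626 × 10^-34 J·s) / (9.11 × 10^-31 kg × 9.60 × 10^6 m/s)
λ = 7.58 × 10^-11 m

The actual wavelength differs from the claimed 3.79 × 10^-10 m.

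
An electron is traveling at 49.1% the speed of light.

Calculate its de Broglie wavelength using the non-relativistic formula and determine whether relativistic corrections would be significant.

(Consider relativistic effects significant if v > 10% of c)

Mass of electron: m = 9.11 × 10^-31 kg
Yes, relativistic corrections are needed.

Using the non-relativistic de Broglie formula λ = h/(mv):

v = 49.1% × c = 1.472 × 10^8 m/s

λ = h/(mv)
λ = (6.626 × 10^-34 J·s) / (9.11 × 10^-31 kg × 1.472 × 10^8 m/s)
λ = 4.94 × 10^-12 m

Since v = 49.1% of c > 10% of c, relativistic corrections ARE significant and the actual wavelength would differ from this non-relativistic estimate.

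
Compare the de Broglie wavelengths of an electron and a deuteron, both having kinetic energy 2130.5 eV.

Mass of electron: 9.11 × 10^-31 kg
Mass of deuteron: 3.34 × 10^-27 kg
The electron has the longer wavelength.

Using λ = h/√(2mKE):

For electron: λ₁ = h/√(2m₁KE) = 2.66 × 10^-11 m
For deuteron: λ₂ = h/√(2m₂KE) = 4.39 × 10^-13 m

Since λ ∝ 1/√m at constant kinetic energy, the lighter particle has the longer wavelength.

The electron has the longer de Broglie wavelength.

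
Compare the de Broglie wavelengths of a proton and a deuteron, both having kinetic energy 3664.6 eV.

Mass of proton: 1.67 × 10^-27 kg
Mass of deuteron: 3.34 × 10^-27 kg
The proton has the longer wavelength.

Using λ = h/√(2mKE):

For proton: λ₁ = h/√(2m₁KE) = 4.73 × 10^-13 m
For deuteron: λ₂ = h/√(2m₂KE) = 3.35 × 10^-13 m

Since λ ∝ 1/√m at constant kinetic energy, the lighter particle has the longer wavelength.

The proton has the longer de Broglie wavelength.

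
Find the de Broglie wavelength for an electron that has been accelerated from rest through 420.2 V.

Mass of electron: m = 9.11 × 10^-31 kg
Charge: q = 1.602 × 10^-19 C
5.98 × 10^-11 m

When a particle is accelerated through voltage V, it gains kinetic energy KE = qV.

The de Broglie wavelength is then λ = h/√(2mqV):

λ = h/√(2mqV)
λ = (6.626 × 10^-34 J·s) / √(2 × 9.11 × 10^-31 kg × 1.602 × 10^-19 C × 420.2 V)
λ = 5.98 × 10^-11 m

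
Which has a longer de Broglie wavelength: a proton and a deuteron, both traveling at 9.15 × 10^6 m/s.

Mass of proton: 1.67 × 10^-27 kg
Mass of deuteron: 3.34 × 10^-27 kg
The proton has the longer wavelength.

Using λ = h/(mv), since both particles have the same velocity, the wavelength depends only on mass.

For proton: λ₁ = h/(m₁v) = 4.34 × 10^-14 m
For deuteron: λ₂ = h/(m₂v) = 2.17 × 10^-14 m

Since λ ∝ 1/m at constant velocity, the lighter particle has the longer wavelength.

The proton has the longer de Broglie wavelength.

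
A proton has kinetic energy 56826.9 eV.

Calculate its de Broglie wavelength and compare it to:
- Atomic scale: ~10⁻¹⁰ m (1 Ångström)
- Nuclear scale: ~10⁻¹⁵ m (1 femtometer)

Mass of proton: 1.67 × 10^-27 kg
λ = 1.20 × 10^-13 m, which is between nuclear and atomic scales.

Using λ = h/√(2mKE):

KE = 56826.9 eV = 9.105 × 10^-15 J

λ = h/√(2mKE)
λ = (6.626 × 10^-34 J·s) / √(2 × 1.67 × 10^-27 kg × 9.105 × 10^-15 J)
λ = 1.20 × 10^-13 m

Comparison:
- Atomic scale (10⁻¹⁰ m): λ is 0.0012× this size
- Nuclear scale (10⁻¹⁵ m): λ is 1.2e+02× this size

The wavelength is between nuclear and atomic scales.

This wavelength is appropriate for probing atomic structure but too large for nuclear physics experiments.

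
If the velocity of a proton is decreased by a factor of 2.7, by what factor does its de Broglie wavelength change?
The wavelength increases by a factor of 2.7.

From λ = h/(mv), the wavelength is inversely proportional to velocity:

λ ∝ 1/v

If v → v/2.7, then λ → 2.7λ

When velocity is decreased by a factor of 2.7, the wavelength increases by a factor of 2.7.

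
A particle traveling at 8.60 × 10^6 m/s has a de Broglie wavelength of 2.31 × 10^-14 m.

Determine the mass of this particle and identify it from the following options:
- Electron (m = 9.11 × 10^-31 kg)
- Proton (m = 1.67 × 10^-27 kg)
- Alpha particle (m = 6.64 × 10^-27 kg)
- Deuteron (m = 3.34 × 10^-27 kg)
The particle is a deuteron.

From λ = h/(mv), solve for mass:

m = h/(λv)
m = (6.626 × 10^-34 J·s) / (2.31 × 10^-14 m × 8.60 × 10^6 m/s)
m = 3.34 × 10^-27 kg

Comparing with the listed masses, this is closest to a deuteron.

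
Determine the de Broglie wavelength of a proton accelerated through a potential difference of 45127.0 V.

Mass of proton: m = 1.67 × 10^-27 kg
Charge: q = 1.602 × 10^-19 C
1.35 × 10^-13 m

When a particle is accelerated through voltage V, it gains kinetic energy KE = qV.

The de Broglie wavelength is then λ = h/√(2mqV):

λ = h/√(2mqV)
λ = (6.626 × 10^-34 J·s) / √(2 × 1.67 × 10^-27 kg × 1.602 × 10^-19 C × 45127.0 V)
λ = 1.35 × 10^-13 m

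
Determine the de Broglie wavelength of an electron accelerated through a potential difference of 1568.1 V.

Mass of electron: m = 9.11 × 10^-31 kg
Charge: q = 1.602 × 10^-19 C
3.10 × 10^-11 m

When a particle is accelerated through voltage V, it gains kinetic energy KE = qV.

The de Broglie wavelength is then λ = h/√(2mqV):

λ = h/√(2mqV)
λ = (6.626 × 10^-34 J·s) / √(2 × 9.11 × 10^-31 kg × 1.602 × 10^-19 C × 1568.1 V)
λ = 3.10 × 10^-11 m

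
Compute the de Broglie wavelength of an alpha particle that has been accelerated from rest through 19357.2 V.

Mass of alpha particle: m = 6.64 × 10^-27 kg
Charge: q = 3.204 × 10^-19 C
7.30 × 10^-14 m

When a particle is accelerated through voltage V, it gains kinetic energy KE = qV.

The de Broglie wavelength is then λ = h/√(2mqV):

λ = h/√(2mqV)
λ = (6.626 × 10^-34 J·s) / √(2 × 6.64 × 10^-27 kg × 3.204 × 10^-19 C × 19357.2 V)
λ = 7.30 × 10^-14 m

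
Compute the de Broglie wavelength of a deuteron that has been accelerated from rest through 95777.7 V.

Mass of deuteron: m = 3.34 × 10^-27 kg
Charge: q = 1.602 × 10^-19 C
6.54 × 10^-14 m

When a particle is accelerated through voltage V, it gains kinetic energy KE = qV.

The de Broglie wavelength is then λ = h/√(2mqV):

λ = h/√(2mqV)
λ = (6.626 × 10^-34 J·s) / √(2 × 3.34 × 10^-27 kg × 1.602 × 10^-19 C × 95777.7 V)
λ = 6.54 × 10^-14 m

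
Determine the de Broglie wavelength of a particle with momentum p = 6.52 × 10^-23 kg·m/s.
1.02 × 10^-11 m

Using the de Broglie relation λ = h/p:

λ = h/p
λ = (6.626 × 10^-34 J·s) / (6.52 × 10^-23 kg·m/s)
λ = 1.02 × 10^-11 m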